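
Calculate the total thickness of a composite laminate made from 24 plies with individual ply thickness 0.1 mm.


h = n * t_ply = 24 * 0.1 = 2.4 mm

2.4 mm


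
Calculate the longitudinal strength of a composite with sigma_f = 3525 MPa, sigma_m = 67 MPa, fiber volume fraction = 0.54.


sigma_1 = sigma_f*Vf + sigma_m*(1-Vf) = 3525*0.54 + 67*0.46 = 1934.3 MPa

1934.3 MPa


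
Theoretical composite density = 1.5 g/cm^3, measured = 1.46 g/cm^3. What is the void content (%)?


Void% = (rho_theo - rho_actual)/rho_theo * 100 = (1.5 - 1.46)/1.5 * 100 = 2.67%

2.67%


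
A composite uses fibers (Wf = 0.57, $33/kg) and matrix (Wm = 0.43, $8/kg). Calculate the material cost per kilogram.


Cost = cost_f*Wf + cost_m*Wm = 33*0.57 + 8*0.43 = $22.25/kg

$22.25/kg


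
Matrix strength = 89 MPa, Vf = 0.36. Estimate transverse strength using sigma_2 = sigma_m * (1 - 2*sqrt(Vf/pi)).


factor = 1 - 2*sqrt(0.36/pi) = 0.323
sigma_2 = 89 * 0.323 = 28.74 MPa

28.74 MPa


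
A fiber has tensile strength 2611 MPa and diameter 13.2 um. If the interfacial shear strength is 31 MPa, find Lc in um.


Lc = sigma_f * d / (2 * tau_i) = 2611 * 13.2 / (2 * 31) = 555.9 um

555.9 um


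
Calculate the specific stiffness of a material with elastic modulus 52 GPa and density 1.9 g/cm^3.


Specific stiffness = E/rho = 52/1.9 = 27.4 GPa/(g/cm^3)

27.4 GPa/(g/cm^3)


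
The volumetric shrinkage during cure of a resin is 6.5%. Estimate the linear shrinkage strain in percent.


Linear shrinkage ≈ vol_shrink/3 = 6.5/3 = 2.167%

2.167%


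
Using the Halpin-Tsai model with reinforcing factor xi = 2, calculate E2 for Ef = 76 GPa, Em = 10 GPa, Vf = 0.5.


eta = (Ef/Em - 1)/(Ef/Em + xi) = (7.6 - 1)/(7.6 + 2) = 0.6875
E2 = Em*(1+xi*eta*Vf)/(1-eta*Vf) = 25.71 GPa

25.71 GPa


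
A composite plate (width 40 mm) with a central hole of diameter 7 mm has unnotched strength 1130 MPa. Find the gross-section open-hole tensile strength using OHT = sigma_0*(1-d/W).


OHT = sigma_0*(1-d/W) = 1130*(1-7/40) = 932.3 MPa

932.3 MPa


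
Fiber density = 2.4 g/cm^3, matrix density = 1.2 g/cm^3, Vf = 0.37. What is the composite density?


rho_c = rho_f*Vf + rho_m*(1-Vf) = 2.4*0.37 + 1.2*0.63 = 1.644 g/cm^3

1.644 g/cm^3


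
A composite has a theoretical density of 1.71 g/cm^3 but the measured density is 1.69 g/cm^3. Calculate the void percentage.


Void% = (rho_theo - rho_actual)/rho_theo * 100 = (1.71 - 1.69)/1.71 * 100 = 1.17%

1.17%


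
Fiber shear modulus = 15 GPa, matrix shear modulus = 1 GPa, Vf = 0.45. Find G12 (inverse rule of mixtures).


1/G12 = Vf/Gf + (1-Vf)/Gm = 0.45/15 + 0.55/1
G12 = 1.72 GPa

1.72 GPa


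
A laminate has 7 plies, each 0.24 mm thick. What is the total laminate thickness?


h = n * t_ply = 7 * 0.24 = 1.68 mm

1.68 mm


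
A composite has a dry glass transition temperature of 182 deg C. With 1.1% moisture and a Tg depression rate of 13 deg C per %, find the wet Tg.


Tg_wet = Tg_dry - k*moisture = 182 - 13*1.1 = 167.7 deg C

167.7 deg C


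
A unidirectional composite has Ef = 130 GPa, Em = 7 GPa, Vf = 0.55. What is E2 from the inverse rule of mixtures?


1/E2 = Vf/Ef + (1-Vf)/Em = 0.55/130 + 0.45/7
E2 = 14.6 GPa

14.6 GPa


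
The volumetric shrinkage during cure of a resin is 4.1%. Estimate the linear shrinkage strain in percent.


Linear shrinkage ≈ vol_shrink/3 = 4.1/3 = 1.367%

1.367%


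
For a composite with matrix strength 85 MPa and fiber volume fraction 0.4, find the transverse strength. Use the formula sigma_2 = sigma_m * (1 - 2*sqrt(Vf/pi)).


factor = 1 - 2*sqrt(0.4/pi) = 0.2864
sigma_2 = 85 * 0.2864 = 24.34 MPa

24.34 MPa


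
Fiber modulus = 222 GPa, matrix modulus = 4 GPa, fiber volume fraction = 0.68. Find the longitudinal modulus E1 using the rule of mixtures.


E1 = Ef*Vf + Em*(1-Vf) = 222*0.68 + 4*0.32 = 152.24 GPa

152.24 GPa


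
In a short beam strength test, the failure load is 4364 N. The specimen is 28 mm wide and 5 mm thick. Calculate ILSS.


ILSS = 3F/(4bh) = 3*4364/(4*28*5) = 23.38 MPa

23.38 MPa


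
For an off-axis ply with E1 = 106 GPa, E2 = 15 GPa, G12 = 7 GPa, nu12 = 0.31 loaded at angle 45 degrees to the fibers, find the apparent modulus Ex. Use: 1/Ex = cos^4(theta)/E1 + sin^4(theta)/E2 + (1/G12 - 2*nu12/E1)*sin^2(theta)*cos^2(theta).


cos^4(45) = 0.25, sin^4(45) = 0.25, sin^2(45)*cos^2(45) = 0.25
1/G12 - 2*nu12/E1 = 1/7 - 2*0.31/106 = 0.137008 GPa^-1
1/Ex = 0.25/106 + 0.25/15 + 0.137008*0.25 = 0.0532772 GPa^-1
Ex = 18.77 GPa

18.77 GPa


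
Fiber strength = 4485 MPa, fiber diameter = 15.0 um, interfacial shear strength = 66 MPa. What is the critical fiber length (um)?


Lc = sigma_f * d / (2 * tau_i) = 4485 * 15.0 / (2 * 66) = 509.7 um

509.7 um


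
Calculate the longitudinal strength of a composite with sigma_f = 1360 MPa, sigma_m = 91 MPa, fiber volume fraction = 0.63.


sigma_1 = sigma_f*Vf + sigma_m*(1-Vf) = 1360*0.63 + 91*0.37 = 890.5 MPa

890.5 MPa


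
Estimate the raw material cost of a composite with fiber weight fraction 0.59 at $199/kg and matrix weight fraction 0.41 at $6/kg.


Cost = cost_f*Wf + cost_m*Wm = 199*0.59 + 6*0.41 = $119.87/kg

$119.87/kg


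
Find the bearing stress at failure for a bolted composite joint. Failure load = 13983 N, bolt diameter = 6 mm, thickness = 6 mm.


sigma_br = F/(d*h) = 13983/(6*6) = 388.4 MPa

388.4 MPa


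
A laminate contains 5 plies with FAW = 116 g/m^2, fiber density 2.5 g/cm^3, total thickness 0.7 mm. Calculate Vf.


Vf = n * FAW / (rho_f * h * 1000) = 5 * 116 / (2.5 * 0.7 * 1000) = 0.3314

0.3314


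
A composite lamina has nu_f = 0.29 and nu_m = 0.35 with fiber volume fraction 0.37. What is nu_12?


nu_12 = nu_f*Vf + nu_m*(1-Vf) = 0.29*0.37 + 0.35*0.63 = 0.3278

0.3278


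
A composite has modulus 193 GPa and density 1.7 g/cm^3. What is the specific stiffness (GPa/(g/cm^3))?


Specific stiffness = E/rho = 193/1.7 = 113.5 GPa/(g/cm^3)

113.5 GPa/(g/cm^3)


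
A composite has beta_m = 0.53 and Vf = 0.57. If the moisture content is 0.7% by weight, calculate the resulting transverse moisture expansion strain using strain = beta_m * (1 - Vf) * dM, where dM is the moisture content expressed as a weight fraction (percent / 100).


dM = 0.7/100 = 0.007
strain = beta_m * (1-Vf) * dM = 0.53 * 0.43 * 0.007 = 0.0015953

0.0015953


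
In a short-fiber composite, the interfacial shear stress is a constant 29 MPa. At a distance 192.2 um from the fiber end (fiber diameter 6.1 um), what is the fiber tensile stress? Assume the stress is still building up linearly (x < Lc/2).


Force balance: sigma_f * (pi*d^2/4) = tau * (pi*d) * x  ->  sigma_f = 4 * tau * x / d
sigma_f = 4 * 29 * 192.2 / 6.1 = 3655.0 MPa

3655.0 MPa


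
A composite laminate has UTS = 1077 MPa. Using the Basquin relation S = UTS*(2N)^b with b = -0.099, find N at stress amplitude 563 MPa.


N = 0.5 * (S/UTS)^(1/b) = 0.5 * (563/1077)^(1/-0.099) = 350.3470 cycles

350.3470 cycles


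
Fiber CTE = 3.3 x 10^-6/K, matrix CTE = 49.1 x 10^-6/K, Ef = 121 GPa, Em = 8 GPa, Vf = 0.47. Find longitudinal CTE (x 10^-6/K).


E1 = Ef*Vf + Em*(1-Vf) = 61.11
alpha_1 = (alpha_f*Ef*Vf + alpha_m*Em*(1-Vf))/E1 = 6.48 x 10^-6/K

6.48 x 10^-6/K


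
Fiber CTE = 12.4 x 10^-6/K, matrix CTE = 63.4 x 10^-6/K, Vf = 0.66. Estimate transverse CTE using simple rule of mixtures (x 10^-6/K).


alpha_2 = alpha_f*Vf + alpha_m*(1-Vf) = 12.4*0.66 + 63.4*0.34 = 29.7 x 10^-6/K

29.7 x 10^-6/K


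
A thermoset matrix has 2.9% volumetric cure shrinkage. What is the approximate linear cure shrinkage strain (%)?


Linear shrinkage ≈ vol_shrink/3 = 2.9/3 = 0.967%

0.967%


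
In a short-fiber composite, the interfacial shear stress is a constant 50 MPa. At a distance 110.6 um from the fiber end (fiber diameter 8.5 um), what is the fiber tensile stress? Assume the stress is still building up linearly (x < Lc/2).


Force balance: sigma_f * (pi*d^2/4) = tau * (pi*d) * x  ->  sigma_f = 4 * tau * x / d
sigma_f = 4 * 50 * 110.6 / 8.5 = 2602.4 MPa

2602.4 MPa


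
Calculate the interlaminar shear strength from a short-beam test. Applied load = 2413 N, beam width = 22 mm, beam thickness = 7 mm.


ILSS = 3F/(4bh) = 3*2413/(4*22*7) = 11.75 MPa

11.75 MPa


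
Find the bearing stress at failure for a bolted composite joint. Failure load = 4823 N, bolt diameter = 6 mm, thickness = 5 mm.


sigma_br = F/(d*h) = 4823/(6*5) = 160.8 MPa

160.8 MPa


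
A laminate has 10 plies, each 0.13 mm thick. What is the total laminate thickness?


h = n * t_ply = 10 * 0.13 = 1.3 mm

1.3 mm


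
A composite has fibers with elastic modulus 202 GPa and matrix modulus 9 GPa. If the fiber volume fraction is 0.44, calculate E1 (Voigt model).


E1 = Ef*Vf + Em*(1-Vf) = 202*0.44 + 9*0.56 = 93.92 GPa

93.92 GPa


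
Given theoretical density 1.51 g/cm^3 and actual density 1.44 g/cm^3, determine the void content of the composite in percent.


Void% = (rho_theo - rho_actual)/rho_theo * 100 = (1.51 - 1.44)/1.51 * 100 = 4.64%

4.64%


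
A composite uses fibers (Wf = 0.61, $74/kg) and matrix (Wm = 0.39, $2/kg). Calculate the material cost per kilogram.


Cost = cost_f*Wf + cost_m*Wm = 74*0.61 + 2*0.39 = $45.92/kg

$45.92/kg


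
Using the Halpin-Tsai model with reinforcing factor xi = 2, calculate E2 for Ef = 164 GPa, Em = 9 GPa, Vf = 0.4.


eta = (Ef/Em - 1)/(Ef/Em + xi) = (18.2222 - 1)/(18.2222 + 2) = 0.8516
E2 = Em*(1+xi*eta*Vf)/(1-eta*Vf) = 22.95 GPa

22.95 GPa


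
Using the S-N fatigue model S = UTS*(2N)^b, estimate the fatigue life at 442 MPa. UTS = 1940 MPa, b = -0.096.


N = 0.5 * (S/UTS)^(1/b) = 0.5 * (442/1940)^(1/-0.096) = 2.4571e+06 cycles

2.4571e+06 cycles


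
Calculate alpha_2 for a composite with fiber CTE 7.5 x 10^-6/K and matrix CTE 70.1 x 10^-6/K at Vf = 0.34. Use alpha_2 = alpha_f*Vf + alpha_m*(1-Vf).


alpha_2 = alpha_f*Vf + alpha_m*(1-Vf) = 7.5*0.34 + 70.1*0.66 = 48.8 x 10^-6/K

48.8 x 10^-6/K


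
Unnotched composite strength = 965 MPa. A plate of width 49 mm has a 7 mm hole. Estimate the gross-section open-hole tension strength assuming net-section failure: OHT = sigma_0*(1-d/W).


OHT = sigma_0*(1-d/W) = 965*(1-7/49) = 827.1 MPa

827.1 MPa


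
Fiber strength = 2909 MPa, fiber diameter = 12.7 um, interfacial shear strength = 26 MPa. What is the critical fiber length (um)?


Lc = sigma_f * d / (2 * tau_i) = 2909 * 12.7 / (2 * 26) = 710.5 um

710.5 um


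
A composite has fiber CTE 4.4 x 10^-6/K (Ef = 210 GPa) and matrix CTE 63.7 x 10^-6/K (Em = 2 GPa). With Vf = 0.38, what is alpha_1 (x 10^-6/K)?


E1 = Ef*Vf + Em*(1-Vf) = 81.04
alpha_1 = (alpha_f*Ef*Vf + alpha_m*Em*(1-Vf))/E1 = 5.31 x 10^-6/K

5.31 x 10^-6/K


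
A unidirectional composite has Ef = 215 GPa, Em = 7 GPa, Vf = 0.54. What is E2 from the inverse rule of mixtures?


1/E2 = Vf/Ef + (1-Vf)/Em = 0.54/215 + 0.46/7
E2 = 14.66 GPa

14.66 GPa


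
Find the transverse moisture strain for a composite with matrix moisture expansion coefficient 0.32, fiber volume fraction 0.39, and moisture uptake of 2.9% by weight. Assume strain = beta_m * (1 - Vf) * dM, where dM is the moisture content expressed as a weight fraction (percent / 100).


dM = 2.9/100 = 0.029
strain = beta_m * (1-Vf) * dM = 0.32 * 0.61 * 0.029 = 0.0056608

0.0056608


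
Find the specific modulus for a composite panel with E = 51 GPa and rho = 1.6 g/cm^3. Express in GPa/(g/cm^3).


Specific stiffness = E/rho = 51/1.6 = 31.9 GPa/(g/cm^3)

31.9 GPa/(g/cm^3)


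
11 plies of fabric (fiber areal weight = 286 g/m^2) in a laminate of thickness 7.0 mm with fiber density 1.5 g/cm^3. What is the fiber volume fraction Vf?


Vf = n * FAW / (rho_f * h * 1000) = 11 * 286 / (1.5 * 7.0 * 1000) = 0.2996

0.2996


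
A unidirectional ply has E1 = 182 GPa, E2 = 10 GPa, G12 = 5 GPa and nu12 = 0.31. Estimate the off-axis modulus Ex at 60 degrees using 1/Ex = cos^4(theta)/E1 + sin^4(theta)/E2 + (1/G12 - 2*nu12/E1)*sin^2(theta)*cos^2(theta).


cos^4(60) = 0.0625, sin^4(60) = 0.5625, sin^2(60)*cos^2(60) = 0.1875
1/G12 - 2*nu12/E1 = 1/5 - 2*0.31/182 = 0.196593 GPa^-1
1/Ex = 0.0625/182 + 0.5625/10 + 0.196593*0.1875 = 0.0934547 GPa^-1
Ex = 10.7 GPa

10.7 GPa


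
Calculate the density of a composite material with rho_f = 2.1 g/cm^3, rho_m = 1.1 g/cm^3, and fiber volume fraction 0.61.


rho_c = rho_f*Vf + rho_m*(1-Vf) = 2.1*0.61 + 1.1*0.39 = 1.71 g/cm^3

1.71 g/cm^3


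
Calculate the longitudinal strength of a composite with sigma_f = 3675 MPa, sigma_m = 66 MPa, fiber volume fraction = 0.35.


sigma_1 = sigma_f*Vf + sigma_m*(1-Vf) = 3675*0.35 + 66*0.65 = 1329.2 MPa

1329.2 MPa


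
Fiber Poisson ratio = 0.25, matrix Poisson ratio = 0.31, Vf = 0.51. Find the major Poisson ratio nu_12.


nu_12 = nu_f*Vf + nu_m*(1-Vf) = 0.25*0.51 + 0.31*0.49 = 0.2794

0.2794


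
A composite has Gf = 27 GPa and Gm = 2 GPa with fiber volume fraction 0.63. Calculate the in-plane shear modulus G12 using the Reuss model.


1/G12 = Vf/Gf + (1-Vf)/Gm = 0.63/27 + 0.37/2
G12 = 4.8 GPa

4.8 GPa


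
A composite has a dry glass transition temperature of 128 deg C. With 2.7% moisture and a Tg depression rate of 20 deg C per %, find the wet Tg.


Tg_wet = Tg_dry - k*moisture = 128 - 20*2.7 = 74.0 deg C

74.0 deg C


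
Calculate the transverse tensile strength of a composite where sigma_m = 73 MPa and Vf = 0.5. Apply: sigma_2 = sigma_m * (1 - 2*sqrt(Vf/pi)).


factor = 1 - 2*sqrt(0.5/pi) = 0.2021
sigma_2 = 73 * 0.2021 = 14.75 MPa

14.75 MPa


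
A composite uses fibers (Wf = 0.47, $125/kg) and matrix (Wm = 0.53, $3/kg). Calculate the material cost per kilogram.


Cost = cost_f*Wf + cost_m*Wm = 125*0.47 + 3*0.53 = $60.34/kg

$60.34/kg


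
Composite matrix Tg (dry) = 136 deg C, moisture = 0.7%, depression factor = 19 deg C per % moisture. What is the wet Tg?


Tg_wet = Tg_dry - k*moisture = 136 - 19*0.7 = 122.7 deg C

122.7 deg C


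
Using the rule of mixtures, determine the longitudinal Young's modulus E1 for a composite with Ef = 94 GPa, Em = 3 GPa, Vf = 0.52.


E1 = Ef*Vf + Em*(1-Vf) = 94*0.52 + 3*0.48 = 50.32 GPa

50.32 GPa


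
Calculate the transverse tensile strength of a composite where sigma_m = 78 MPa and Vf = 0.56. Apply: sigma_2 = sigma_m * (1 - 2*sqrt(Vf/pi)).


factor = 1 - 2*sqrt(0.56/pi) = 0.1556
sigma_2 = 78 * 0.1556 = 12.14 MPa

12.14 MPa


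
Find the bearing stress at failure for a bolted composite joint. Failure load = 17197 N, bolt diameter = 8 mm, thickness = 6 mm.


sigma_br = F/(d*h) = 17197/(8*6) = 358.3 MPa

358.3 MPa


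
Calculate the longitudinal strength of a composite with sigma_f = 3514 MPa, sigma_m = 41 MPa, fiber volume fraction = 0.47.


sigma_1 = sigma_f*Vf + sigma_m*(1-Vf) = 3514*0.47 + 41*0.53 = 1673.3 MPa

1673.3 MPa


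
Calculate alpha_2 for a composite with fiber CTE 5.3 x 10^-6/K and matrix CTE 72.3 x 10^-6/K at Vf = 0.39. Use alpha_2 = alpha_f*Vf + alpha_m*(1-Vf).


alpha_2 = alpha_f*Vf + alpha_m*(1-Vf) = 5.3*0.39 + 72.3*0.61 = 46.2 x 10^-6/K

46.2 x 10^-6/K


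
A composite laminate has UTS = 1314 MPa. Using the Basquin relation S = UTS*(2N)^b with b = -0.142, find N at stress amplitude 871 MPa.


N = 0.5 * (S/UTS)^(1/b) = 0.5 * (871/1314)^(1/-0.142) = 9.0481 cycles

9.0481 cycles


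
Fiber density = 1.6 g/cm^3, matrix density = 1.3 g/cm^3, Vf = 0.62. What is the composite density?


rho_c = rho_f*Vf + rho_m*(1-Vf) = 1.6*0.62 + 1.3*0.38 = 1.486 g/cm^3

1.486 g/cm^3


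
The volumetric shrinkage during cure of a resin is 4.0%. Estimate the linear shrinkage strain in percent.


Linear shrinkage ≈ vol_shrink/3 = 4.0/3 = 1.333%

1.333%


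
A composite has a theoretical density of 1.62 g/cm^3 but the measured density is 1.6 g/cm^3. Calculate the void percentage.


Void% = (rho_theo - rho_actual)/rho_theo * 100 = (1.62 - 1.6)/1.62 * 100 = 1.23%

1.23%


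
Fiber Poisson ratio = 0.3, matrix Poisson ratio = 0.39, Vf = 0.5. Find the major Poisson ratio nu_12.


nu_12 = nu_f*Vf + nu_m*(1-Vf) = 0.3*0.5 + 0.39*0.5 = 0.345

0.345


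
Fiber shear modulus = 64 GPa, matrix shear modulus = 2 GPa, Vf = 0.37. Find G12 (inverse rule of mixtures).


1/G12 = Vf/Gf + (1-Vf)/Gm = 0.37/64 + 0.63/2
G12 = 3.12 GPa

3.12 GPa


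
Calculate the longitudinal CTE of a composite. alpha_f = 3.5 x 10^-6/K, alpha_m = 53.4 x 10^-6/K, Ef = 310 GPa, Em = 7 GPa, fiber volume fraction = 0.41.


E1 = Ef*Vf + Em*(1-Vf) = 131.23
alpha_1 = (alpha_f*Ef*Vf + alpha_m*Em*(1-Vf))/E1 = 5.07 x 10^-6/K

5.07 x 10^-6/K


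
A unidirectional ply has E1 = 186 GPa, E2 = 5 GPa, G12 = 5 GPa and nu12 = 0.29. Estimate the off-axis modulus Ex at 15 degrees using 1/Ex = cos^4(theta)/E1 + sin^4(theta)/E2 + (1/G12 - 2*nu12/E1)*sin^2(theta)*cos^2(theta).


cos^4(15) = 0.870513, sin^4(15) = 0.004487, sin^2(15)*cos^2(15) = 0.0625
1/G12 - 2*nu12/E1 = 1/5 - 2*0.29/186 = 0.196882 GPa^-1
1/Ex = 0.870513/186 + 0.004487/5 + 0.196882*0.0625 = 0.0178827 GPa^-1
Ex = 55.92 GPa

55.92 GPa


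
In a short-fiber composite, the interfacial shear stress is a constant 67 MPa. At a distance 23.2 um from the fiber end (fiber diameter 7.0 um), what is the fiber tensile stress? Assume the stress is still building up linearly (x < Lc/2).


Force balance: sigma_f * (pi*d^2/4) = tau * (pi*d) * x  ->  sigma_f = 4 * tau * x / d
sigma_f = 4 * 67 * 23.2 / 7.0 = 888.2 MPa

888.2 MPa


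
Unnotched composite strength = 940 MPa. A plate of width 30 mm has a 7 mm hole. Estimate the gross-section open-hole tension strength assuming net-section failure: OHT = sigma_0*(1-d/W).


OHT = sigma_0*(1-d/W) = 940*(1-7/30) = 720.7 MPa

720.7 MPa


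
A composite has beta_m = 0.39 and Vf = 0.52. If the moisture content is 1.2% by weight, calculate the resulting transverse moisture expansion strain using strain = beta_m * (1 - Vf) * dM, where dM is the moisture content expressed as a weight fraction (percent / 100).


dM = 1.2/100 = 0.012
strain = beta_m * (1-Vf) * dM = 0.39 * 0.48 * 0.012 = 0.0022464

0.0022464


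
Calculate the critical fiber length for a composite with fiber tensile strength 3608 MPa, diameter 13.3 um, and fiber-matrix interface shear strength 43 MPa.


Lc = sigma_f * d / (2 * tau_i) = 3608 * 13.3 / (2 * 43) = 558.0 um

558.0 um


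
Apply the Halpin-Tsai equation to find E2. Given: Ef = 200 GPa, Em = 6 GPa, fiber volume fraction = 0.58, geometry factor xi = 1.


eta = (Ef/Em - 1)/(Ef/Em + xi) = (33.3333 - 1)/(33.3333 + 1) = 0.9417
E2 = Em*(1+xi*eta*Vf)/(1-eta*Vf) = 20.44 GPa

20.44 GPa


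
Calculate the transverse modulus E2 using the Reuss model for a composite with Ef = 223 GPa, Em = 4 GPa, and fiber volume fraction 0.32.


1/E2 = Vf/Ef + (1-Vf)/Em = 0.32/223 + 0.68/4
E2 = 5.83 GPa

5.83 GPa


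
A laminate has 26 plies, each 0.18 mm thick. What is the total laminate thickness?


h = n * t_ply = 26 * 0.18 = 4.68 mm

4.68 mm


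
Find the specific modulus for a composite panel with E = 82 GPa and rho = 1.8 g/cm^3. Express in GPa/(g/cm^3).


Specific stiffness = E/rho = 82/1.8 = 45.6 GPa/(g/cm^3)

45.6 GPa/(g/cm^3)


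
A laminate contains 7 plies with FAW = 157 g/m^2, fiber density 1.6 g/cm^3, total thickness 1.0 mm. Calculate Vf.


Vf = n * FAW / (rho_f * h * 1000) = 7 * 157 / (1.6 * 1.0 * 1000) = 0.6869

0.6869


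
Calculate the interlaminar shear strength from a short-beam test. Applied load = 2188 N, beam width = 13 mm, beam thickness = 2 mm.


ILSS = 3F/(4bh) = 3*2188/(4*13*2) = 63.12 MPa

63.12 MPa


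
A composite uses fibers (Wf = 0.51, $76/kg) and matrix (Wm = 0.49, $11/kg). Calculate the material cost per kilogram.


Cost = cost_f*Wf + cost_m*Wm = 76*0.51 + 11*0.49 = $44.15/kg

$44.15/kg


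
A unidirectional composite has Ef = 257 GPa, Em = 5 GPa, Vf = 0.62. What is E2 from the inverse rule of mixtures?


1/E2 = Vf/Ef + (1-Vf)/Em = 0.62/257 + 0.38/5
E2 = 12.75 GPa

12.75 GPa


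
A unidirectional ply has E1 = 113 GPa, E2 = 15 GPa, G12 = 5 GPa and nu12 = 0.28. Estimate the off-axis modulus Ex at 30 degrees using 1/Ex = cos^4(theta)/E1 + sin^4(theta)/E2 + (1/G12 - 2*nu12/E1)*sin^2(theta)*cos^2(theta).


cos^4(30) = 0.5625, sin^4(30) = 0.0625, sin^2(30)*cos^2(30) = 0.1875
1/G12 - 2*nu12/E1 = 1/5 - 2*0.28/113 = 0.195044 GPa^-1
1/Ex = 0.5625/113 + 0.0625/15 + 0.195044*0.1875 = 0.0457153 GPa^-1
Ex = 21.87 GPa

21.87 GPa


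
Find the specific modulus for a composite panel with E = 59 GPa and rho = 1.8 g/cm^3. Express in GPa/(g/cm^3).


Specific stiffness = E/rho = 59/1.8 = 32.8 GPa/(g/cm^3)

32.8 GPa/(g/cm^3)


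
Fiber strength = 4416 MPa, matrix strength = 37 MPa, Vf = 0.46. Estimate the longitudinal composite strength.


sigma_1 = sigma_f*Vf + sigma_m*(1-Vf) = 4416*0.46 + 37*0.54 = 2051.3 MPa

2051.3 MPa


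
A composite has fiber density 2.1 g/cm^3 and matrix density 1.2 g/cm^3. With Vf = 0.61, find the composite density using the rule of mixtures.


rho_c = rho_f*Vf + rho_m*(1-Vf) = 2.1*0.61 + 1.2*0.39 = 1.749 g/cm^3

1.749 g/cm^3


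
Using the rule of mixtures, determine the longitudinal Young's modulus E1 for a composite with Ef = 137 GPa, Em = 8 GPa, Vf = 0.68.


E1 = Ef*Vf + Em*(1-Vf) = 137*0.68 + 8*0.32 = 95.72 GPa

95.72 GPa


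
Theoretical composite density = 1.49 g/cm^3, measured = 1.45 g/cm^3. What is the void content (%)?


Void% = (rho_theo - rho_actual)/rho_theo * 100 = (1.49 - 1.45)/1.49 * 100 = 2.68%

2.68%


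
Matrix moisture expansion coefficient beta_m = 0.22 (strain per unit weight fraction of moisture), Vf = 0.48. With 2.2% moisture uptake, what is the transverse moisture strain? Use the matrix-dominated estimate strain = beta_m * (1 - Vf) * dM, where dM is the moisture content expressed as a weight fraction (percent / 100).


dM = 2.2/100 = 0.022
strain = beta_m * (1-Vf) * dM = 0.22 * 0.52 * 0.022 = 0.0025168

0.0025168


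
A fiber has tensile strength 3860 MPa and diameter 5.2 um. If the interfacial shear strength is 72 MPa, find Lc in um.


Lc = sigma_f * d / (2 * tau_i) = 3860 * 5.2 / (2 * 72) = 139.4 um

139.4 um


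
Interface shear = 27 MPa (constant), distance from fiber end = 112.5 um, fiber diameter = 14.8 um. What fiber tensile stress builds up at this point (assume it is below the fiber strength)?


Force balance: sigma_f * (pi*d^2/4) = tau * (pi*d) * x  ->  sigma_f = 4 * tau * x / d
sigma_f = 4 * 27 * 112.5 / 14.8 = 820.9 MPa

820.9 MPa


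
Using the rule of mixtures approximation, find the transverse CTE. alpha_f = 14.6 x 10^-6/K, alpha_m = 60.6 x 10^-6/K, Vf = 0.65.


alpha_2 = alpha_f*Vf + alpha_m*(1-Vf) = 14.6*0.65 + 60.6*0.35 = 30.7 x 10^-6/K

30.7 x 10^-6/K


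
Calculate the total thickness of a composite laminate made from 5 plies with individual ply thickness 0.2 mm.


h = n * t_ply = 5 * 0.2 = 1.0 mm

1.0 mm


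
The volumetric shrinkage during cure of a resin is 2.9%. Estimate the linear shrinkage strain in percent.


Linear shrinkage ≈ vol_shrink/3 = 2.9/3 = 0.967%

0.967%


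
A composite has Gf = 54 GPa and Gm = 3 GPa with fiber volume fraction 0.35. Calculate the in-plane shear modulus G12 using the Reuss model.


1/G12 = Vf/Gf + (1-Vf)/Gm = 0.35/54 + 0.65/3
G12 = 4.48 GPa

4.48 GPa


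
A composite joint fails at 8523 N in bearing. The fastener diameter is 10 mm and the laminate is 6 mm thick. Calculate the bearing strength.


sigma_br = F/(d*h) = 8523/(10*6) = 142.1 MPa

142.1 MPa


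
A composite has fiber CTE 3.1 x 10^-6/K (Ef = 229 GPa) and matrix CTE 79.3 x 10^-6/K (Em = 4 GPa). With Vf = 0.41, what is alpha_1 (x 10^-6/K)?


E1 = Ef*Vf + Em*(1-Vf) = 96.25
alpha_1 = (alpha_f*Ef*Vf + alpha_m*Em*(1-Vf))/E1 = 4.97 x 10^-6/K

4.97 x 10^-6/K


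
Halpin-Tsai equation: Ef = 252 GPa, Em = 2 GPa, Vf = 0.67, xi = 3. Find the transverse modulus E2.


eta = (Ef/Em - 1)/(Ef/Em + xi) = (126.0 - 1)/(126.0 + 3) = 0.969
E2 = Em*(1+xi*eta*Vf)/(1-eta*Vf) = 16.81 GPa

16.81 GPa


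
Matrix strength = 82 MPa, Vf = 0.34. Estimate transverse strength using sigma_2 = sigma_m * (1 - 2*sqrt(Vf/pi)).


factor = 1 - 2*sqrt(0.34/pi) = 0.342
sigma_2 = 82 * 0.342 = 28.05 MPa

28.05 MPa


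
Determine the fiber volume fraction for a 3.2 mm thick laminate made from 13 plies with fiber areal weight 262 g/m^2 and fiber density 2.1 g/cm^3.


Vf = n * FAW / (rho_f * h * 1000) = 13 * 262 / (2.1 * 3.2 * 1000) = 0.5068

0.5068


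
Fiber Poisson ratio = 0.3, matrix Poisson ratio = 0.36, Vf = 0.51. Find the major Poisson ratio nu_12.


nu_12 = nu_f*Vf + nu_m*(1-Vf) = 0.3*0.51 + 0.36*0.49 = 0.3294

0.3294


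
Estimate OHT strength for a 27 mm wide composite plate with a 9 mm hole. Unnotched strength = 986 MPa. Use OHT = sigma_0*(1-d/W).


OHT = sigma_0*(1-d/W) = 986*(1-9/27) = 657.3 MPa

657.3 MPa


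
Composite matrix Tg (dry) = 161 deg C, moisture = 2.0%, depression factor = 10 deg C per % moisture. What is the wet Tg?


Tg_wet = Tg_dry - k*moisture = 161 - 10*2.0 = 141.0 deg C

141.0 deg C


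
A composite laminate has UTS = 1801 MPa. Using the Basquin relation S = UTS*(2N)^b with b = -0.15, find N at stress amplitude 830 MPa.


N = 0.5 * (S/UTS)^(1/b) = 0.5 * (830/1801)^(1/-0.15) = 87.4730 cycles

87.4730 cycles


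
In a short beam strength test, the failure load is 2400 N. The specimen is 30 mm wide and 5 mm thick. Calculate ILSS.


ILSS = 3F/(4bh) = 3*2400/(4*30*5) = 12.0 MPa

12.0 MPa


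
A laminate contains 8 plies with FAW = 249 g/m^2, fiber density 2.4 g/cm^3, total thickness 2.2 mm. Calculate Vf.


Vf = n * FAW / (rho_f * h * 1000) = 8 * 249 / (2.4 * 2.2 * 1000) = 0.3773

0.3773


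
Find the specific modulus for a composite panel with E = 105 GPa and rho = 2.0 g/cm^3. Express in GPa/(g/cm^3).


Specific stiffness = E/rho = 105/2.0 = 52.5 GPa/(g/cm^3)

52.5 GPa/(g/cm^3)


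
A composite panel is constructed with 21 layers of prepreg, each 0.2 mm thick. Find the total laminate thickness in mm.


h = n * t_ply = 21 * 0.2 = 4.2 mm

4.2 mm


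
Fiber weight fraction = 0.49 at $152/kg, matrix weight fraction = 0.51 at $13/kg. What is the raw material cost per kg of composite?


Cost = cost_f*Wf + cost_m*Wm = 152*0.49 + 13*0.51 = $81.11/kg

$81.11/kg


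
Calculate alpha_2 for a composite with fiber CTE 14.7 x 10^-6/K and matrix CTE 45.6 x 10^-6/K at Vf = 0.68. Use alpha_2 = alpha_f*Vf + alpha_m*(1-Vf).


alpha_2 = alpha_f*Vf + alpha_m*(1-Vf) = 14.7*0.68 + 45.6*0.32 = 24.6 x 10^-6/K

24.6 x 10^-6/K


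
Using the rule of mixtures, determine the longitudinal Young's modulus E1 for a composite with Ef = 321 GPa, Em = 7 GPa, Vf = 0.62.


E1 = Ef*Vf + Em*(1-Vf) = 321*0.62 + 7*0.38 = 201.68 GPa

201.68 GPa


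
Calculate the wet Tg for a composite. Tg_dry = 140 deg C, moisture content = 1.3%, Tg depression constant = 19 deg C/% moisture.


Tg_wet = Tg_dry - k*moisture = 140 - 19*1.3 = 115.3 deg C

115.3 deg C


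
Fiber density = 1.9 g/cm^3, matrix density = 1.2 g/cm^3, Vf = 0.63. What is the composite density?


rho_c = rho_f*Vf + rho_m*(1-Vf) = 1.9*0.63 + 1.2*0.37 = 1.641 g/cm^3

1.641 g/cm^3


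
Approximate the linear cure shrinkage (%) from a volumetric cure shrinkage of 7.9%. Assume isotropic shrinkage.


Linear shrinkage ≈ vol_shrink/3 = 7.9/3 = 2.633%

2.633%


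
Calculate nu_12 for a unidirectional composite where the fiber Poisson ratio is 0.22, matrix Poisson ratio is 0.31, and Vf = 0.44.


nu_12 = nu_f*Vf + nu_m*(1-Vf) = 0.22*0.44 + 0.31*0.56 = 0.2704

0.2704


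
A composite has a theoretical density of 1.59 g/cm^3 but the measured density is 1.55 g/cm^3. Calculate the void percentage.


Void% = (rho_theo - rho_actual)/rho_theo * 100 = (1.59 - 1.55)/1.59 * 100 = 2.52%

2.52%


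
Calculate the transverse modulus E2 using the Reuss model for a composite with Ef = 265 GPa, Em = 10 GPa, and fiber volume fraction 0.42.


1/E2 = Vf/Ef + (1-Vf)/Em = 0.42/265 + 0.58/10
E2 = 16.78 GPa

16.78 GPa


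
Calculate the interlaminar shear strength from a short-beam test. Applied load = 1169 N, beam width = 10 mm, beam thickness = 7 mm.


ILSS = 3F/(4bh) = 3*1169/(4*10*7) = 12.53 MPa

12.53 MPa


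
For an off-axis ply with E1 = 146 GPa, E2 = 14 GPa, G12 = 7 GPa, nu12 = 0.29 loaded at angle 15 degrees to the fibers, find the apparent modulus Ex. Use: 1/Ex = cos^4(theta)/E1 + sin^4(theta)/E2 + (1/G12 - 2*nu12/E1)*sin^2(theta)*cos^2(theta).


cos^4(15) = 0.870513, sin^4(15) = 0.004487, sin^2(15)*cos^2(15) = 0.0625
1/G12 - 2*nu12/E1 = 1/7 - 2*0.29/146 = 0.138885 GPa^-1
1/Ex = 0.870513/146 + 0.004487/14 + 0.138885*0.0625 = 0.0149632 GPa^-1
Ex = 66.83 GPa

66.83 GPa


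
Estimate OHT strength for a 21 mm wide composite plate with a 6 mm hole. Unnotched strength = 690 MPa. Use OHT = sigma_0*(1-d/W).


OHT = sigma_0*(1-d/W) = 690*(1-6/21) = 492.9 MPa

492.9 MPa


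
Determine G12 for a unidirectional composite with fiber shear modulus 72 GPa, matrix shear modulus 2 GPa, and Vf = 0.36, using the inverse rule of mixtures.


1/G12 = Vf/Gf + (1-Vf)/Gm = 0.36/72 + 0.64/2
G12 = 3.08 GPa

3.08 GPa


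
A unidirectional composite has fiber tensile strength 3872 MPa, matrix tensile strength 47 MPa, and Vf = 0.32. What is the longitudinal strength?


sigma_1 = sigma_f*Vf + sigma_m*(1-Vf) = 3872*0.32 + 47*0.68 = 1271.0 MPa

1271.0 MPa


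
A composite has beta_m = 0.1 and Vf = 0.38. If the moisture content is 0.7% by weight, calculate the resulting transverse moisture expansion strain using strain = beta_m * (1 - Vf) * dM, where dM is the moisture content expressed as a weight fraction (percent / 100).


dM = 0.7/100 = 0.007
strain = beta_m * (1-Vf) * dM = 0.1 * 0.62 * 0.007 = 0.000434

0.000434


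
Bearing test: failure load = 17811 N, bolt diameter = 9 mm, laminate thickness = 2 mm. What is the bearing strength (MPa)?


sigma_br = F/(d*h) = 17811/(9*2) = 989.5 MPa

989.5 MPa


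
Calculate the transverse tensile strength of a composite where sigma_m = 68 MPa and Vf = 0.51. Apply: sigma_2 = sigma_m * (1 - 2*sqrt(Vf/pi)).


factor = 1 - 2*sqrt(0.51/pi) = 0.1942
sigma_2 = 68 * 0.1942 = 13.2 MPa

13.2 MPa


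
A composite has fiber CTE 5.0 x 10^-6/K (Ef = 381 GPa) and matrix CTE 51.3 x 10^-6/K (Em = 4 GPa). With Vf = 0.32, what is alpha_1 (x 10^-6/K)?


E1 = Ef*Vf + Em*(1-Vf) = 124.64
alpha_1 = (alpha_f*Ef*Vf + alpha_m*Em*(1-Vf))/E1 = 6.01 x 10^-6/K

6.01 x 10^-6/K


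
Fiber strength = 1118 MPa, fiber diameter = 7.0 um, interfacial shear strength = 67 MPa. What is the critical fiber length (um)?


Lc = sigma_f * d / (2 * tau_i) = 1118 * 7.0 / (2 * 67) = 58.4 um

58.4 um


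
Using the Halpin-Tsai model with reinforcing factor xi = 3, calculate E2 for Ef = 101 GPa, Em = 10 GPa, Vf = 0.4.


eta = (Ef/Em - 1)/(Ef/Em + xi) = (10.1 - 1)/(10.1 + 3) = 0.6947
E2 = Em*(1+xi*eta*Vf)/(1-eta*Vf) = 25.39 GPa

25.39 GPa


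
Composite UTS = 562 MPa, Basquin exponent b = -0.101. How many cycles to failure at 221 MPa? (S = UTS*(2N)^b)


N = 0.5 * (S/UTS)^(1/b) = 0.5 * (221/562)^(1/-0.101) = 5155.5779 cycles

5155.5779 cycles


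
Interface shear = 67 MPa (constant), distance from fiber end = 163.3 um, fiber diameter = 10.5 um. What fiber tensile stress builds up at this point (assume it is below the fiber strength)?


Force balance: sigma_f * (pi*d^2/4) = tau * (pi*d) * x  ->  sigma_f = 4 * tau * x / d
sigma_f = 4 * 67 * 163.3 / 10.5 = 4168.0 MPa

4168.0 MPa


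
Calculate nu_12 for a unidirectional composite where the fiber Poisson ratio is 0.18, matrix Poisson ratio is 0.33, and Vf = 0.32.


nu_12 = nu_f*Vf + nu_m*(1-Vf) = 0.18*0.32 + 0.33*0.68 = 0.282

0.282


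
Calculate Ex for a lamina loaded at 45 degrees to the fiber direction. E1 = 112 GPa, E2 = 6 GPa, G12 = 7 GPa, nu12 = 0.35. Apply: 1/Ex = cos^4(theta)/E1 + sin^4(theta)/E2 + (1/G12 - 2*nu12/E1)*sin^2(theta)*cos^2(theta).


cos^4(45) = 0.25, sin^4(45) = 0.25, sin^2(45)*cos^2(45) = 0.25
1/G12 - 2*nu12/E1 = 1/7 - 2*0.35/112 = 0.136607 GPa^-1
1/Ex = 0.25/112 + 0.25/6 + 0.136607*0.25 = 0.0780506 GPa^-1
Ex = 12.81 GPa

12.81 GPa


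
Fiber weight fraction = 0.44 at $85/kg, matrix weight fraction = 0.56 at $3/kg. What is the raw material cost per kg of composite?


Cost = cost_f*Wf + cost_m*Wm = 85*0.44 + 3*0.56 = $39.08/kg

$39.08/kg


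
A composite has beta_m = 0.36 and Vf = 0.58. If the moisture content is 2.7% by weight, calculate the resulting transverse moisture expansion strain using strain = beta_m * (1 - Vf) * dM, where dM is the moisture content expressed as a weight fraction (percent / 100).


dM = 2.7/100 = 0.027
strain = beta_m * (1-Vf) * dM = 0.36 * 0.42 * 0.027 = 0.0040824

0.0040824


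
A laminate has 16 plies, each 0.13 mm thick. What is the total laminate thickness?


h = n * t_ply = 16 * 0.13 = 2.08 mm

2.08 mm


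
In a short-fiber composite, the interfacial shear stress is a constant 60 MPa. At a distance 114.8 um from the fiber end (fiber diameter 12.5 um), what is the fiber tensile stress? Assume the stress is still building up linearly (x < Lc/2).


Force balance: sigma_f * (pi*d^2/4) = tau * (pi*d) * x  ->  sigma_f = 4 * tau * x / d
sigma_f = 4 * 60 * 114.8 / 12.5 = 2204.2 MPa

2204.2 MPa


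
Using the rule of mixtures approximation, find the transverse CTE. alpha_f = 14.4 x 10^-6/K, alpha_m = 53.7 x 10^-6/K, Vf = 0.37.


alpha_2 = alpha_f*Vf + alpha_m*(1-Vf) = 14.4*0.37 + 53.7*0.63 = 39.2 x 10^-6/K

39.2 x 10^-6/K


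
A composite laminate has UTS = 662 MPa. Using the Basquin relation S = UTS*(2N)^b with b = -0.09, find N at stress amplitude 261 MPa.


N = 0.5 * (S/UTS)^(1/b) = 0.5 * (261/662)^(1/-0.09) = 15497.9895 cycles

15497.9895 cycles


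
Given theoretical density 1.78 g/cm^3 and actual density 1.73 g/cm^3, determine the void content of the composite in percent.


Void% = (rho_theo - rho_actual)/rho_theo * 100 = (1.78 - 1.73)/1.78 * 100 = 2.81%

2.81%


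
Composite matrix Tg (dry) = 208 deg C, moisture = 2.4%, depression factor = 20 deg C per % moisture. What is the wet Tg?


Tg_wet = Tg_dry - k*moisture = 208 - 20*2.4 = 160.0 deg C

160.0 deg C


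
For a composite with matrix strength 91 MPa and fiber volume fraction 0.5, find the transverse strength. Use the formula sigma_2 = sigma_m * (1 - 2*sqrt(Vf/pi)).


factor = 1 - 2*sqrt(0.5/pi) = 0.2021
sigma_2 = 91 * 0.2021 = 18.39 MPa

18.39 MPa


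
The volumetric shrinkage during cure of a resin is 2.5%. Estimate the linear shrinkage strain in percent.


Linear shrinkage ≈ vol_shrink/3 = 2.5/3 = 0.833%

0.833%


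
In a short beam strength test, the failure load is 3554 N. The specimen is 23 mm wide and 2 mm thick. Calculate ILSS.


ILSS = 3F/(4bh) = 3*3554/(4*23*2) = 57.95 MPa

57.95 MPa


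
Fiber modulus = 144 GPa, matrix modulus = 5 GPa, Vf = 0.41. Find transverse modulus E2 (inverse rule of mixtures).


1/E2 = Vf/Ef + (1-Vf)/Em = 0.41/144 + 0.59/5
E2 = 8.27 GPa

8.27 GPa


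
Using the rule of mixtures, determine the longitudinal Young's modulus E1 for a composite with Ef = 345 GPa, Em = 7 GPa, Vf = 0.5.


E1 = Ef*Vf + Em*(1-Vf) = 345*0.5 + 7*0.5 = 176.0 GPa

176.0 GPa


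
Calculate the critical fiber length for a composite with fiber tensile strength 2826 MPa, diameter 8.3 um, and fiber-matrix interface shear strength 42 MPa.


Lc = sigma_f * d / (2 * tau_i) = 2826 * 8.3 / (2 * 42) = 279.2 um

279.2 um


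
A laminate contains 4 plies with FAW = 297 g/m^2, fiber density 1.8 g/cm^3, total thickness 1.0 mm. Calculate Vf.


Vf = n * FAW / (rho_f * h * 1000) = 4 * 297 / (1.8 * 1.0 * 1000) = 0.66

0.66


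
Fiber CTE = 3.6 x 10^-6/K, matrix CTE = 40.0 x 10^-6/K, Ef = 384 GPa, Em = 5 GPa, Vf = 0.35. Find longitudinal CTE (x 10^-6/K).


E1 = Ef*Vf + Em*(1-Vf) = 137.65
alpha_1 = (alpha_f*Ef*Vf + alpha_m*Em*(1-Vf))/E1 = 4.46 x 10^-6/K

4.46 x 10^-6/K


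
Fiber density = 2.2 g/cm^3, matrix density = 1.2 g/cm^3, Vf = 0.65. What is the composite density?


rho_c = rho_f*Vf + rho_m*(1-Vf) = 2.2*0.65 + 1.2*0.35 = 1.85 g/cm^3

1.85 g/cm^3


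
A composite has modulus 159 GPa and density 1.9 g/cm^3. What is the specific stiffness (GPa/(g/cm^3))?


Specific stiffness = E/rho = 159/1.9 = 83.7 GPa/(g/cm^3)

83.7 GPa/(g/cm^3)


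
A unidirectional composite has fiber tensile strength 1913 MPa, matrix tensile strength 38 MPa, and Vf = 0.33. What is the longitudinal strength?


sigma_1 = sigma_f*Vf + sigma_m*(1-Vf) = 1913*0.33 + 38*0.67 = 656.8 MPa

656.8 MPa


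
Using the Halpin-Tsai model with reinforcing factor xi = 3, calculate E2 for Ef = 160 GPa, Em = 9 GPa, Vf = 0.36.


eta = (Ef/Em - 1)/(Ef/Em + xi) = (17.7778 - 1)/(17.7778 + 3) = 0.8075
E2 = Em*(1+xi*eta*Vf)/(1-eta*Vf) = 23.75 GPa

23.75 GPa


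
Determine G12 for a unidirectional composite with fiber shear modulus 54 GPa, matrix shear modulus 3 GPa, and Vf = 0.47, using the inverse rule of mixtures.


1/G12 = Vf/Gf + (1-Vf)/Gm = 0.47/54 + 0.53/3
G12 = 5.39 GPa

5.39 GPa


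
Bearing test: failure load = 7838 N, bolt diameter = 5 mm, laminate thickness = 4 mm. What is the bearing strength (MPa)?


sigma_br = F/(d*h) = 7838/(5*4) = 391.9 MPa

391.9 MPa


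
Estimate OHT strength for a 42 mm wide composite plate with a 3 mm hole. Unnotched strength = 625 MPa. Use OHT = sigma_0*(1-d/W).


OHT = sigma_0*(1-d/W) = 625*(1-3/42) = 580.4 MPa

580.4 MPa


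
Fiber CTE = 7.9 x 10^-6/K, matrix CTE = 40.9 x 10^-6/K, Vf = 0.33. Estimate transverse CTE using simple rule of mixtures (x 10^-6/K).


alpha_2 = alpha_f*Vf + alpha_m*(1-Vf) = 7.9*0.33 + 40.9*0.67 = 30.0 x 10^-6/K

30.0 x 10^-6/K


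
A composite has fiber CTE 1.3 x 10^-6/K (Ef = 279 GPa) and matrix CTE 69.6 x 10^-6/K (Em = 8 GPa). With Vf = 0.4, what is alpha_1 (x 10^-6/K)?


E1 = Ef*Vf + Em*(1-Vf) = 116.4
alpha_1 = (alpha_f*Ef*Vf + alpha_m*Em*(1-Vf))/E1 = 4.12 x 10^-6/K

4.12 x 10^-6/K


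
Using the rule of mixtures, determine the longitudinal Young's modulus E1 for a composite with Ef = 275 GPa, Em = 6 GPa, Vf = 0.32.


E1 = Ef*Vf + Em*(1-Vf) = 275*0.32 + 6*0.68 = 92.08 GPa

92.08 GPa


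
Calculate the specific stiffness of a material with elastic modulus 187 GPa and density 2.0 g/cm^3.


Specific stiffness = E/rho = 187/2.0 = 93.5 GPa/(g/cm^3)

93.5 GPa/(g/cm^3)


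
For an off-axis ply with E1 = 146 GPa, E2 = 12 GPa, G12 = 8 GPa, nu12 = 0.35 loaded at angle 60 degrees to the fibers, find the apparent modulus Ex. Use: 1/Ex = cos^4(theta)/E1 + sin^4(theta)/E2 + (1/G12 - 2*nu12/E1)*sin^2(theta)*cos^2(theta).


cos^4(60) = 0.0625, sin^4(60) = 0.5625, sin^2(60)*cos^2(60) = 0.1875
1/G12 - 2*nu12/E1 = 1/8 - 2*0.35/146 = 0.120205 GPa^-1
1/Ex = 0.0625/146 + 0.5625/12 + 0.120205*0.1875 = 0.0698416 GPa^-1
Ex = 14.32 GPa

14.32 GPa


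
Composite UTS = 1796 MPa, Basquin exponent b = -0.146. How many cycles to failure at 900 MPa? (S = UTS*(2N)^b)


N = 0.5 * (S/UTS)^(1/b) = 0.5 * (900/1796)^(1/-0.146) = 56.7808 cycles

56.7808 cycles


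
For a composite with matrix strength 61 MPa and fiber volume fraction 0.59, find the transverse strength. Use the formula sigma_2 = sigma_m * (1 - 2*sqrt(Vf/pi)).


factor = 1 - 2*sqrt(0.59/pi) = 0.1333
sigma_2 = 61 * 0.1333 = 8.13 MPa

8.13 MPa


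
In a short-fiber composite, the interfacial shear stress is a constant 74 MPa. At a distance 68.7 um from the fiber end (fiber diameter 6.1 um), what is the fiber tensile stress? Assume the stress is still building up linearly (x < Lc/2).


Force balance: sigma_f * (pi*d^2/4) = tau * (pi*d) * x  ->  sigma_f = 4 * tau * x / d
sigma_f = 4 * 74 * 68.7 / 6.1 = 3333.6 MPa

3333.6 MPa


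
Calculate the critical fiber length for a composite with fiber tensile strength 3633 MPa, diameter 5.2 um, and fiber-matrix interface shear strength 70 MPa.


Lc = sigma_f * d / (2 * tau_i) = 3633 * 5.2 / (2 * 70) = 134.9 um

134.9 um
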